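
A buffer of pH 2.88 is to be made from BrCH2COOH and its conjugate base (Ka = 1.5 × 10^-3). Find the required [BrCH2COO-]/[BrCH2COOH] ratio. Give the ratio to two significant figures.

pKa = -log(1.5 × 10^-3) = 2.824
pH = pKa + log(r) ⇒ log(r) = 2.88 − 2.824 = +0.056
r = [BrCH2COO-]/[BrCH2COOH] = 10^(+0.056) = 1.14

ratio = 1.1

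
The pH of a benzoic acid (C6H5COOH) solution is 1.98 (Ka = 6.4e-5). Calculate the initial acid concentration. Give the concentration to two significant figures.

[H+] = 10^(-1.98) = 1.05 × 10^-2 M = x
Ka = x²/(C₀ − x) ⇒ C₀ = x + x²/Ka
C₀ = 1.05 × 10^-2 + (1.05 × 10^-2)²/(6.4 × 10^-5) = 1.73 M

C₀ = 1.7 M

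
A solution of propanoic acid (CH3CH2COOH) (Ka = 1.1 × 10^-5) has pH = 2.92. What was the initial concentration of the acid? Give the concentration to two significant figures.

[H+] = 10^(-2.92) = 1.20 × 10^-3 M = x
Ka = x²/(C₀ − x) ⇒ C₀ = x + x²/Ka
C₀ = 1.20 × 10^-3 + (1.20 × 10^-3)²/(1.1 × 10^-5) = 1.32 × 10^-1 M

C₀ = 1.3 × 10^-1 M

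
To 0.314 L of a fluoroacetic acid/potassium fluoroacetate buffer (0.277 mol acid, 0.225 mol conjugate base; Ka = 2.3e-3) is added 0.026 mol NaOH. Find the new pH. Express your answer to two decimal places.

After neutralization: n(FCH2COOH) = 0.251 mol, n(FCH2COO-) = 0.251 mol.
pKa = −log(2.3 × 10^-3) = 2.638
Henderson–Hasselbalch with mole ratio 0.251/0.251: pH = 2.638 + (+0.000)

pH = 2.64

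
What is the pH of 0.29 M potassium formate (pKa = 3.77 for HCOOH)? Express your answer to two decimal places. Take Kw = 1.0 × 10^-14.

HCOO- is the conjugate base of the weak acid HCOOH.
Ka = 10^(−3.77) = 1.70 × 10^-4
Kb = Kw/Ka = 1.0×10^-14 / 1.70 × 10^-4 = 5.88 × 10^-11
Let x = [OH-] at equilibrium. Kb = x²/(0.29 − x).
Neglecting x in the denominator: x = √(5.88 × 10^-11 × 0.29) = 4.13 × 10^-6 M
Check: 0.0014% ionized — well under 5%, approximation valid.
pOH = 5.38, so pH = 14.00 − pOH = 8.62

pH = 8.62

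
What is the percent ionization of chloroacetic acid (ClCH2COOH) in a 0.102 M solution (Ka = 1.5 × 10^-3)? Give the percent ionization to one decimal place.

11.4%

ClCH2COOH ⇌ ClCH2COO- + H+; let x = [H+] at equilibrium.
Ka = x²/(C₀ − x); solving the quadratic gives x = 1.16 × 10^-2 M.
Fraction ionized = 1.16 × 10^-2 / 0.102 = 0.1137 → 11.4%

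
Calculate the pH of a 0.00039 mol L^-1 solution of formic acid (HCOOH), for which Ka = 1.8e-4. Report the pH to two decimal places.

HCOOH ⇌ HCOO- + H+
Ka = [H+]²/(0.00039 − [H+]) = 1.8 × 10^-4
[H+] is not negligible relative to C₀; solve [H+]² + 0.00018·[H+] − 7.02e-08 = 0.
[H+] = (−Ka + √(Ka² + 4·Ka·C₀))/2 = 1.90 × 10^-4 M
pH = −log[H+] = −log(1.90 × 10^-4) = 3.72

pH = 3.72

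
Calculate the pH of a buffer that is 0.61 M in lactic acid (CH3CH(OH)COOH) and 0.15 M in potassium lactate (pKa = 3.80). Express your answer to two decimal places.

pH = 3.19

pH = pKa + log([A⁻]/[HA]) = 3.80 + log(0.15/0.61)
pH = 3.80 + (-0.609) = 3.19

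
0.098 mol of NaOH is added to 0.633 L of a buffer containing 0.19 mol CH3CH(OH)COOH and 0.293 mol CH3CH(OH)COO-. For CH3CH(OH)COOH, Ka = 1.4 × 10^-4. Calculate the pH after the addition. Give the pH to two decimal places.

OH- converts CH3CH(OH)COOH to CH3CH(OH)COO-: CH3CH(OH)COOH → 0.092 mol, CH3CH(OH)COO- → 0.391 mol.
pKa = −log(1.4 × 10^-4) = 3.854
Henderson–Hasselbalch with mole ratio 0.391/0.092: pH = 3.854 + (+0.628)

pH = 4.48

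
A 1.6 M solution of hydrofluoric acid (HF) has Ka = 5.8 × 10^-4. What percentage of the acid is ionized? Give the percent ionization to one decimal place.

1.9%

HF ⇌ F- + H+; let x = [H+] at equilibrium.
x ≈ √(Ka·C₀) = √(5.8 × 10^-4 × 1.6) = 3.05 × 10^-2 M
Fraction ionized = 3.05 × 10^-2 / 1.6 = 0.0191 → 1.9%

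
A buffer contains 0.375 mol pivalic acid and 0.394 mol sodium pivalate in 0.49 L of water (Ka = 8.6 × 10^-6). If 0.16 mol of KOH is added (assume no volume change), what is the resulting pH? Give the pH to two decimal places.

pH = 5.48

After neutralization: n((CH3)3CCOOH) = 0.215 mol, n((CH3)3CCOO-) = 0.554 mol.
pKa = −log(8.6 × 10^-6) = 5.066
pH = pKa + log(n_(CH3)3CCOO-/n_(CH3)3CCOOH) = 5.066 + log(0.554/0.215) = 5.066 + (+0.411)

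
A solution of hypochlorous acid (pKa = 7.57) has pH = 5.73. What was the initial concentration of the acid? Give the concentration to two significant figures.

C₀ = 1.3 × 10^-4 M

[H+] = 10^(-5.73) = 1.86 × 10^-6 M = x
Ka = 10^(−7.57) = 2.69 × 10^-8
Ka = x²/(C₀ − x) ⇒ C₀ = x + x²/Ka
C₀ = 1.86 × 10^-6 + (1.86 × 10^-6)²/(2.69 × 10^-8) = 1.30 × 10^-4 M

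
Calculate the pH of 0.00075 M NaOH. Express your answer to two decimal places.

NaOH is a strong base; [OH-] = 0.00075 M.
pOH = -log(0.00075) = 3.12
pH = 14.00 - 3.12 = 10.88

pH = 10.88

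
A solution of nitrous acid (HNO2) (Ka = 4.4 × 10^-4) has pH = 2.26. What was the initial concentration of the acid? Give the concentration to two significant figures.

C₀ = 7.4 × 10^-2 M

[H+] = 10^(-2.26) = 5.50 × 10^-3 M = x
Ka = x²/(C₀ − x) ⇒ C₀ = x + x²/Ka
C₀ = 5.50 × 10^-3 + (5.50 × 10^-3)²/(4.4 × 10^-4) = 7.42 × 10^-2 M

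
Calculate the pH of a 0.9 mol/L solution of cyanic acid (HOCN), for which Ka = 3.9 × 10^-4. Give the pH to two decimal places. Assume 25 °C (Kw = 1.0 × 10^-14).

pH = 1.73

HOCN ⇌ OCN- + H+
Let x = [H+] at equilibrium. Ka = x²/(0.9 − x).
Neglecting x in the denominator: x = √(3.9 × 10^-4 × 0.9) = 1.87 × 10^-2 M
Check: 2.1% ionized — well under 5%, approximation valid.
pH = −log(1.87 × 10^-2) = 1.73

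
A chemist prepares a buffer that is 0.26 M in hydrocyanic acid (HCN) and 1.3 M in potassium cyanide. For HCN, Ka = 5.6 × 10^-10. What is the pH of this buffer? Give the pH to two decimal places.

pH = 9.95

pKa = −log(5.6 × 10^-10) = 9.252
Using pH = pKa + log([base]/[acid]) with [base]/[acid] = 1.3/0.26:
pH = 9.252 + (+0.699) = 9.95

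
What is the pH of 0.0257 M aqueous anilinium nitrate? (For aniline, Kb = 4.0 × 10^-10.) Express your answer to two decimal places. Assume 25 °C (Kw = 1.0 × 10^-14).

pH = 3.10

C6H5NH3+ is the conjugate acid of the weak base C6H5NH2.
Ka = Kw/Kb = 1.0×10^-14 / 4.0 × 10^-10 = 2.50 × 10^-5
Ka = x²/(0.0257 − x) = 2.50 × 10^-5
Neglecting x in the denominator: x = √(2.50 × 10^-5 × 0.0257) = 8.02 × 10^-4 M
pH = −log[H+] = −log(8.02 × 10^-4) = 3.10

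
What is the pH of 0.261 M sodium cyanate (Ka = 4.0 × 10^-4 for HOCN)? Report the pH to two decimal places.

pH = 8.41

OCN- is the conjugate base of the weak acid HOCN.
Kb = Kw/Ka = 1.0×10^-14 / 4.0 × 10^-4 = 2.50 × 10^-11
From the ICE table, Kb = x²/(0.261 − x) = 2.50 × 10^-11.
Assume x ≪ 0.261: x ≈ √(2.50 × 10^-11 × 0.261) = 2.55 × 10^-6 M
Check: 0.00098% ionized — well under 5%, approximation valid.
pOH = 5.59, so pH = 14.00 − pOH = 8.41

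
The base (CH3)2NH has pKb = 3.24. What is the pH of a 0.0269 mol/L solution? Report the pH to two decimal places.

(CH3)2NH + H2O ⇌ (CH3)2NH2+ + OH-
Kb = 10^(−3.24) = 5.75 × 10^-4
Let x = [OH-] at equilibrium. Kb = x²/(0.0269 − x).
x is not negligible relative to C₀; solve x² + 0.000575·x − 1.55e-05 = 0.
x = (−Kb + √(Kb² + 4·Kb·C₀))/2 = 3.66 × 10^-3 M
pOH = 2.44, so pH = 14.00 − pOH = 11.56

pH = 11.56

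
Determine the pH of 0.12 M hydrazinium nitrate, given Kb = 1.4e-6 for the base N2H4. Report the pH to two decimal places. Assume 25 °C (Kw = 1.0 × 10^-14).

pH = 4.53

N2H5+ is the conjugate acid of the weak base N2H4.
Ka = Kw/Kb = 1.0×10^-14 / 1.4 × 10^-6 = 7.14 × 10^-9
Ka = [H+]²/(0.12 − [H+]) = 7.14 × 10^-9
Assume [H+] ≪ 0.12: [H+] ≈ √(7.14 × 10^-9 × 0.12) = 2.93 × 10^-5 M
([H+]/C₀ = 0.024% < 5%, so the approximation holds.)
pH = −log[H+] = −log(2.93 × 10^-5) = 4.53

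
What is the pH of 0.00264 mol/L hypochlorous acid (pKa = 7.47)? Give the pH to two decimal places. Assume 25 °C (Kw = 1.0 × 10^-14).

HOCl ⇌ OCl- + H+
Ka = 10^(−7.47) = 3.39 × 10^-8
Ka = x²/(0.00264 − x) = 3.39 × 10^-8
Assume x ≪ 0.00264: x ≈ √(3.39 × 10^-8 × 0.00264) = 9.46 × 10^-6 M
(x/C₀ = 0.36% < 5%, so the approximation holds.)
pH = −log[H+] = −log(9.46 × 10^-6) = 5.02

pH = 5.02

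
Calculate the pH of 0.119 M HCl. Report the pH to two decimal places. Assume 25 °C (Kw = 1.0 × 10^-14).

HCl is a strong acid and dissociates completely, so [H+] = 0.119 M.
pH = -log(0.119) = 0.92

pH = 0.92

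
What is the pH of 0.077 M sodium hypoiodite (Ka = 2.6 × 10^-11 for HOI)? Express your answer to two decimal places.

OI- is the conjugate base of the weak acid HOI.
Kb = Kw/Ka = 1.0×10^-14 / 2.6 × 10^-11 = 3.85 × 10^-4
Kb = [OH-]²/(0.077 − [OH-]) = 3.85 × 10^-4
[OH-] is not negligible relative to C₀; solve [OH-]² + 0.000385·[OH-] − 2.96e-05 = 0.
[OH-] = [−0.000385 + √(0.000385² + 0.000119)]/2 = 5.26 × 10^-3 M
pOH = −log(5.26 × 10^-3) = 2.28; pH = 14.00 − 2.28 = 11.72

pH = 11.72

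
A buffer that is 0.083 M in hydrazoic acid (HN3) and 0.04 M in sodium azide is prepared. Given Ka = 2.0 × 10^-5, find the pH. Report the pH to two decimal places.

pH = 4.38

pKa = −log(2.0 × 10^-5) = 4.699
pH = pKa + log([A⁻]/[HA]) = 4.699 + log(0.04/0.083)
pH = 4.699 + (-0.317) = 4.38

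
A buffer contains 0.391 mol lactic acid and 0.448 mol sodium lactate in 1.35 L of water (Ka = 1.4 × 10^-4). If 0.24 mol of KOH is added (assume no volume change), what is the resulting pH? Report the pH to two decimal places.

After neutralization: n(CH3CH(OH)COOH) = 0.151 mol, n(CH3CH(OH)COO-) = 0.688 mol.
pKa = −log(1.4 × 10^-4) = 3.854
pH = pKa + log([A⁻]/[HA]) = 3.854 + log(0.688/0.151) = 3.854 +0.659

pH = 4.51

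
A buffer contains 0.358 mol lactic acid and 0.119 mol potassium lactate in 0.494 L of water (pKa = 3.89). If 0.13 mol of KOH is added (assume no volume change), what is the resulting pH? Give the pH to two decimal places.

OH- converts CH3CH(OH)COOH to CH3CH(OH)COO-: CH3CH(OH)COOH → 0.228 mol, CH3CH(OH)COO- → 0.249 mol.
pH = pKa + log([A⁻]/[HA]) = 3.89 + log(0.249/0.228) = 3.89 +0.038

pH = 3.93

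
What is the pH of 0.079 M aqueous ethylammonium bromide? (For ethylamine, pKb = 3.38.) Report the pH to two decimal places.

C2H5NH3+ is the conjugate acid of the weak base C2H5NH2.
Kb = 10^(−3.38) = 4.17 × 10^-4
Ka = Kw/Kb = 1.0×10^-14 / 4.17 × 10^-4 = 2.40 × 10^-11
Let x = [H+] at equilibrium. Ka = x²/(0.079 − x).
Since Ka ≪ C₀, x ≈ √(Ka·C₀) = 1.38 × 10^-6 M.
pH = −log[H+] = −log(1.38 × 10^-6) = 5.86

pH = 5.86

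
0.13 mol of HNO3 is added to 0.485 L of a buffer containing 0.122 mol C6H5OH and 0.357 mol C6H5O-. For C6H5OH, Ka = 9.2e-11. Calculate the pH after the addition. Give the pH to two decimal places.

Added H+ converts C6H5O- to C6H5OH: C6H5OH → 0.252 mol, C6H5O- → 0.227 mol.
pKa = −log(9.2 × 10^-11) = 10.036
Henderson–Hasselbalch with mole ratio 0.227/0.252: pH = 10.036 + (-0.045)

pH = 9.99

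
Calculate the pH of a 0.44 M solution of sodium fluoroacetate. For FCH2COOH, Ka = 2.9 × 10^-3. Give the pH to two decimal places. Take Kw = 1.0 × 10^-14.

pH = 8.09

FCH2COO- is the conjugate base of the weak acid FCH2COOH.
Kb = Kw/Ka = 1.0×10^-14 / 2.9 × 10^-3 = 3.45 × 10^-12
Let x = [OH-] at equilibrium. Kb = x²/(0.44 − x).
Assume x ≪ 0.44: x ≈ √(3.45 × 10^-12 × 0.44) = 1.23 × 10^-6 M
(x/C₀ = 0.00028% < 5%, so the approximation holds.)
pOH = −log(1.23 × 10^-6) = 5.91; pH = 14.00 − 5.91 = 8.09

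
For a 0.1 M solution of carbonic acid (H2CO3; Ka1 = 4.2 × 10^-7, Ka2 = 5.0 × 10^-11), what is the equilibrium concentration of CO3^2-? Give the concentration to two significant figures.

First ionization gives [H+] ≈ [HCO3-] = 2.05 × 10^-4 M.
Second step: Ka2 = [H+][CO3^2-]/[HCO3-] ≈ [CO3^2-] (since [H+] ≈ [HCO3-]).
So [CO3^2-] ≈ Ka2.

5.0 × 10^-11 M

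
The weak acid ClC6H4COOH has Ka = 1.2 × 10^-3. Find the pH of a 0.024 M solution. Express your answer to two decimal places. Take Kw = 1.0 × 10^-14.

ClC6H4COOH ⇌ ClC6H4COO- + H+
Ka = x²/(0.024 − x) = 1.2 × 10^-3
Here C₀/Ka ≈ 20, so the small-x approximation fails. Use the quadratic:
x = [−0.0012 + √(0.0012² + 0.000115)]/2 = 4.80 × 10^-3 M
pH = −log(4.80 × 10^-3) = 2.32

pH = 2.32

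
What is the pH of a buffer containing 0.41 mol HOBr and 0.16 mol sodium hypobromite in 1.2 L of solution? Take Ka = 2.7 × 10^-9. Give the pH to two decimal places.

pH = 8.16

pKa = −log(2.7 × 10^-9) = 8.569
pH = pKa + log([A⁻]/[HA]) = 8.569 + log(0.16/0.41)
pH = 8.569 + (-0.409) = 8.16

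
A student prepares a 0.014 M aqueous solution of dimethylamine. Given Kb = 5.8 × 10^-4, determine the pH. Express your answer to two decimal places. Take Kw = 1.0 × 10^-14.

pH = 11.41

(CH3)2NH + H2O ⇌ (CH3)2NH2+ + OH-
From the ICE table, Kb = [OH-]²/(0.014 − [OH-]) = 5.8 × 10^-4.
The 5% rule fails; solving [OH-]² + Kb·[OH-] − Kb·C₀ = 0 exactly:
[OH-] = [−0.00058 + √(0.00058² + 3.25e-05)]/2 = 2.57 × 10^-3 M
pOH = −log(2.57 × 10^-3) = 2.59; pH = 14.00 − 2.59 = 11.41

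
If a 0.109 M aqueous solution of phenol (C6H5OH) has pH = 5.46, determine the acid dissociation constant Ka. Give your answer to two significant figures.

Ka = 1.1 × 10^-10

[H+] = 10^(-5.46) = 3.47 × 10^-6 M
At equilibrium [HA] = 0.109 − 3.47 × 10^-6 = 1.09 × 10^-1 M
Ka = [H+][A-]/[HA] = (3.47 × 10^-6)² / 1.09 × 10^-1 = 1.1 × 10^-10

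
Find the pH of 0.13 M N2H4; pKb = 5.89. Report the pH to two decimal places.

pH = 10.61

N2H4 + H2O ⇌ N2H5+ + OH-
Kb = 10^(−5.89) = 1.29 × 10^-6
From the ICE table, Kb = [OH-]²/(0.13 − [OH-]) = 1.29 × 10^-6.
Assume [OH-] ≪ 0.13: [OH-] ≈ √(1.29 × 10^-6 × 0.13) = 4.10 × 10^-4 M
pOH = −log(4.10 × 10^-4) = 3.39; pH = 14.00 − 3.39 = 10.61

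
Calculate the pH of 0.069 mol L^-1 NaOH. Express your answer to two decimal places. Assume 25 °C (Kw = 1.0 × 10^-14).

pH = 12.84

NaOH is a strong base; [OH-] = 0.069 M.
pOH = -log(0.069) = 1.16
pH = 14.00 - 1.16 = 12.84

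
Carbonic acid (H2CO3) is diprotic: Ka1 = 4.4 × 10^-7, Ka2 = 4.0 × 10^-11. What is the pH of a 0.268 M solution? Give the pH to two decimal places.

Ka1 ≫ Ka2, so treat the first dissociation as the only significant source of H+.
Ka1 = x²/(0.268 − x) = 4.4 × 10^-7
x ≈ √(4.4 × 10^-7 × 0.268) = 3.43 × 10^-4 M
pH = −log(3.43 × 10^-4) = 3.46

pH = 3.46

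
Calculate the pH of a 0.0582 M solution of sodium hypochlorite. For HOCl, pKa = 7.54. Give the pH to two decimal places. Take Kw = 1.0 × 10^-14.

OCl- is the conjugate base of the weak acid HOCl.
Ka = 10^(−7.54) = 2.88 × 10^-8
Kb = Kw/Ka = 1.0×10^-14 / 2.88 × 10^-8 = 3.47 × 10^-7
Kb = [OH-]²/(0.0582 − [OH-]) = 3.47 × 10^-7
Since Kb ≪ C₀, [OH-] ≈ √(Kb·C₀) = 1.42 × 10^-4 M.
([OH-]/C₀ = 0.24% < 5%, so the approximation holds.)
pOH = 3.85, so pH = 14.00 − pOH = 10.15

pH = 10.15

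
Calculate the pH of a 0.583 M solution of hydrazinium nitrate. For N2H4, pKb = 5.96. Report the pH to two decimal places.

pH = 4.14

N2H5+ is the conjugate acid of the weak base N2H4.
Kb = 10^(−5.96) = 1.10 × 10^-6
Ka = Kw/Kb = 1.0×10^-14 / 1.10 × 10^-6 = 9.09 × 10^-9
Let x = [H+] at equilibrium. Ka = x²/(0.583 − x).
Neglecting x in the denominator: x = √(9.09 × 10^-9 × 0.583) = 7.28 × 10^-5 M
(x/C₀ = 0.012% < 5%, so the approximation holds.)
pH = −log(7.28 × 10^-5) = 4.14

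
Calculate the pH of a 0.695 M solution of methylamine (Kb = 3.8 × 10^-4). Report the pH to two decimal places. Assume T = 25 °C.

CH3NH2 + H2O ⇌ CH3NH3+ + OH-
Kb = x²/(0.695 − x) = 3.8 × 10^-4
Assume x ≪ 0.695: x ≈ √(3.8 × 10^-4 × 0.695) = 1.63 × 10^-2 M
pOH = −log(1.63 × 10^-2) = 1.79; pH = 14.00 − 1.79 = 12.21

pH = 12.21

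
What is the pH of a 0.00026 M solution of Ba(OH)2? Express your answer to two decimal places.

Ba(OH)2 is a strong base (each formula unit releases 2 OH-); [OH-] = 0.00052 M.
pOH = -log(0.00052) = 3.28
pH = 14.00 - 3.28 = 10.72

pH = 10.72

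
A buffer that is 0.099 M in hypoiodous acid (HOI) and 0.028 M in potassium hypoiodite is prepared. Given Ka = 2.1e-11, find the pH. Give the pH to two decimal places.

pKa = −log(2.1 × 10^-11) = 10.678
pH = pKa + log([A⁻]/[HA]) = 10.678 + log(0.028/0.099)
pH = 10.678 + (-0.548) = 10.13

pH = 10.13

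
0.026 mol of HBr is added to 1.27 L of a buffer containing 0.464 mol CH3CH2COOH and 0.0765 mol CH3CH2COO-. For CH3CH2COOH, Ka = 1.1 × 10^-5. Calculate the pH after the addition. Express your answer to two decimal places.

After neutralization: n(CH3CH2COOH) = 0.49 mol, n(CH3CH2COO-) = 0.0505 mol.
pKa = −log(1.1 × 10^-5) = 4.959
pH = pKa + log([A⁻]/[HA]) = 4.959 + log(0.0505/0.49) = 4.959 -0.987

pH = 3.97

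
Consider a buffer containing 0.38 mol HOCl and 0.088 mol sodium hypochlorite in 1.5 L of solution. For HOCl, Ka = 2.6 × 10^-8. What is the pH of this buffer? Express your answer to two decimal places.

pKa = −log(2.6 × 10^-8) = 7.585
Henderson–Hasselbalch: pH = pKa + log([OCl-]/[HOCl]) = 7.585 + log(0.088/0.38)
pH = 7.585 + (-0.635) = 6.95

pH = 6.95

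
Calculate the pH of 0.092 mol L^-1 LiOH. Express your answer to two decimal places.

pH = 12.96

LiOH is a strong base; [OH-] = 0.092 M.
pOH = -log(0.092) = 1.04
pH = 14.00 - 1.04 = 12.96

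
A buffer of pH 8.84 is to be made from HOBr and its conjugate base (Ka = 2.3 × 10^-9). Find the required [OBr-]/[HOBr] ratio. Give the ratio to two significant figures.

pKa = -log(2.3 × 10^-9) = 8.638
pH = pKa + log(r) ⇒ log(r) = 8.84 − 8.638 = +0.202
r = [OBr-]/[HOBr] = 10^(+0.202) = 1.59

ratio = 1.6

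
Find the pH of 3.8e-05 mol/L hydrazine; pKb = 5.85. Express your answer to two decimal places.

N2H4 + H2O ⇌ N2H5+ + OH-
Kb = 10^(−5.85) = 1.41 × 10^-6
From the ICE table, Kb = [OH-]²/(3.8e-05 − [OH-]) = 1.41 × 10^-6.
[OH-] is not negligible relative to C₀; solve [OH-]² + 1.41e-06·[OH-] − 5.36e-11 = 0.
[OH-] = [−1.41e-06 + √(1.41e-06² + 2.14e-10)]/2 = 6.65 × 10^-6 M
pOH = 5.18, so pH = 14.00 − pOH = 8.82

pH = 8.82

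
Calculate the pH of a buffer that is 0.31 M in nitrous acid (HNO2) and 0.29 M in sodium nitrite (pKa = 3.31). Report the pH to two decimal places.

pH = 3.28

Henderson–Hasselbalch: pH = pKa + log([NO2-]/[HNO2]) = 3.31 + log(0.29/0.31)
pH = 3.31 + (-0.029) = 3.28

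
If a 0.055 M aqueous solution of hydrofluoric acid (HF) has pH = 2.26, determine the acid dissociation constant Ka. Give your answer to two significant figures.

Ka = 6.1 × 10^-4

[H+] = 10^(-2.26) = 5.50 × 10^-3 M
At equilibrium [HA] = 0.055 − 5.50 × 10^-3 = 4.95 × 10^-2 M
Ka = [H+][A-]/[HA] = (5.50 × 10^-3)² / 4.95 × 10^-2 = 6.1 × 10^-4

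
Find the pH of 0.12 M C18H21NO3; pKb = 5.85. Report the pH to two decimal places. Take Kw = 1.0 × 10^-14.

pH = 10.61

C18H21NO3 + H2O ⇌ C18H22NO3+ + OH-
Kb = 10^(−5.85) = 1.41 × 10^-6
Kb = [OH-]²/(0.12 − [OH-]) = 1.41 × 10^-6
Since Kb ≪ C₀, [OH-] ≈ √(Kb·C₀) = 4.11 × 10^-4 M.
([OH-]/C₀ = 0.34% < 5%, so the approximation holds.)
pOH = −log(4.11 × 10^-4) = 3.39; pH = 14.00 − 3.39 = 10.61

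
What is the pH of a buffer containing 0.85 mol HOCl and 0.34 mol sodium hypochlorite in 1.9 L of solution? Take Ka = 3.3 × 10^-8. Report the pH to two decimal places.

pKa = −log(3.3 × 10^-8) = 7.481
pH = pKa + log([A⁻]/[HA]) = 7.481 + log(0.34/0.85)
pH = 7.481 + (-0.398) = 7.08

pH = 7.08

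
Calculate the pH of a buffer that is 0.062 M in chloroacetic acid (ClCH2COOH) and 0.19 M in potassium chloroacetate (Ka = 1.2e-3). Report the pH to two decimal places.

pH = 3.41

pKa = −log(1.2 × 10^-3) = 2.921
Henderson–Hasselbalch: pH = pKa + log([ClCH2COO-]/[ClCH2COOH]) = 2.921 + log(0.19/0.062)
pH = 2.921 + (+0.486) = 3.41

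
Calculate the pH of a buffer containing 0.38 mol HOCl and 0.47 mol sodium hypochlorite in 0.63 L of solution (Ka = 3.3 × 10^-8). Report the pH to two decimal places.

pKa = −log(3.3 × 10^-8) = 7.481
Henderson–Hasselbalch: pH = pKa + log([OCl-]/[HOCl]) = 7.481 + log(0.47/0.38)
pH = 7.481 + (+0.092) = 7.57

pH = 7.57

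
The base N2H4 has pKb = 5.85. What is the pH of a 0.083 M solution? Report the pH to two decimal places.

N2H4 + H2O ⇌ N2H5+ + OH-
Kb = 10^(−5.85) = 1.41 × 10^-6
Kb = [OH-]²/(0.083 − [OH-]) = 1.41 × 10^-6
Assume [OH-] ≪ 0.083: [OH-] ≈ √(1.41 × 10^-6 × 0.083) = 3.42 × 10^-4 M
([OH-]/C₀ = 0.41% < 5%, so the approximation holds.)
pOH = 3.47, so pH = 14.00 − pOH = 10.53

pH = 10.53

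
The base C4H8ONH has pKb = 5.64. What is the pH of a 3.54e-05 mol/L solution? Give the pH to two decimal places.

pH = 8.90

C4H8ONH + H2O ⇌ C4H8ONH2+ + OH-
Kb = 10^(−5.64) = 2.29 × 10^-6
From the ICE table, Kb = [OH-]²/(3.54e-05 − [OH-]) = 2.29 × 10^-6.
The 5% rule fails; solving [OH-]² + Kb·[OH-] − Kb·C₀ = 0 exactly:
[OH-] = [−2.29e-06 + √(2.29e-06² + 3.24e-10)]/2 = 7.93 × 10^-6 M
pOH = −log(7.93 × 10^-6) = 5.10; pH = 14.00 − 5.10 = 8.90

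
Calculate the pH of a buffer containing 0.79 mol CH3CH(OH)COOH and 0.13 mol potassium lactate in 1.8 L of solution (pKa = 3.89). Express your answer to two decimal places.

pH = pKa + log([A⁻]/[HA]) = 3.89 + log(0.13/0.79)
pH = 3.89 + (-0.784) = 3.11

pH = 3.11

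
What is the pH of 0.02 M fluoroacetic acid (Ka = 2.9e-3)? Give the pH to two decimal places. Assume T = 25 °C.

pH = 2.20

FCH2COOH ⇌ FCH2COO- + H+
Let x = [H+] at equilibrium. Ka = x²/(0.02 − x).
Here C₀/Ka ≈ 6.9, so the small-x approximation fails. Use the quadratic:
x = [−0.0029 + √(0.0029² + 0.000232)]/2 = 6.30 × 10^-3 M
pH = −log(6.30 × 10^-3) = 2.20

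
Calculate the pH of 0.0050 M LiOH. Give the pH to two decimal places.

pH = 11.70

LiOH is a strong base; [OH-] = 0.005 M.
pOH = -log(0.005) = 2.30
pH = 14.00 - 2.30 = 11.70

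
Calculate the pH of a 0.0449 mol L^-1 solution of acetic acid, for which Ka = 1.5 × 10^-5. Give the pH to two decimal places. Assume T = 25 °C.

pH = 3.09

CH3COOH ⇌ CH3COO- + H+
Ka = [H+]²/(0.0449 − [H+]) = 1.5 × 10^-5
Assume [H+] ≪ 0.0449: [H+] ≈ √(1.5 × 10^-5 × 0.0449) = 8.21 × 10^-4 M
pH = −log(8.21 × 10^-4) = 3.09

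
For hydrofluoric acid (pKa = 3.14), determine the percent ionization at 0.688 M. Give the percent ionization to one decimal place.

3.2%

HF ⇌ F- + H+; let x = [H+] at equilibrium.
Ka = 10^(−3.14) = 7.24 × 10^-4
x ≈ √(Ka·C₀) = √(7.24 × 10^-4 × 0.688) = 2.23 × 10^-2 M
Fraction ionized = 2.23 × 10^-2 / 0.688 = 0.0324 → 3.2%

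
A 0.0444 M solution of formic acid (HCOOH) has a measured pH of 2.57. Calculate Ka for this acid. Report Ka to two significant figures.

Ka = 1.7 × 10^-4

[H+] = 10^(-2.57) = 2.69 × 10^-3 M
At equilibrium [HA] = 0.0444 − 2.69 × 10^-3 = 4.17 × 10^-2 M
Ka = [H+][A-]/[HA] = (2.69 × 10^-3)² / 4.17 × 10^-2 = 1.7 × 10^-4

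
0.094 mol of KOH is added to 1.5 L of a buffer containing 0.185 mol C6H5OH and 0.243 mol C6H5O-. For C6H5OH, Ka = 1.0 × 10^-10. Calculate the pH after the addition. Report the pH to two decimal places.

pH = 10.57

After neutralization: n(C6H5OH) = 0.091 mol, n(C6H5O-) = 0.337 mol.
pKa = −log(1.0 × 10^-10) = 10.000
pH = pKa + log([A⁻]/[HA]) = 10.000 + log(0.337/0.091) = 10.000 +0.569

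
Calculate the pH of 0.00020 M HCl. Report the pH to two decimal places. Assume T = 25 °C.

pH = 3.70

HCl is a strong acid and dissociates completely, so [H+] = 0.00020 M.
pH = -log(0.0002) = 3.70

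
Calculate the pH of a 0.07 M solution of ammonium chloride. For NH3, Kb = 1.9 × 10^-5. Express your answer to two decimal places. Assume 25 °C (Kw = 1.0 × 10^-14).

NH4+ is the conjugate acid of the weak base NH3.
Ka = Kw/Kb = 1.0×10^-14 / 1.9 × 10^-5 = 5.26 × 10^-10
Let x = [H+] at equilibrium. Ka = x²/(0.07 − x).
Assume x ≪ 0.07: x ≈ √(5.26 × 10^-10 × 0.07) = 6.07 × 10^-6 M
Check: 0.0087% ionized — well under 5%, approximation valid.
pH = −log(6.07 × 10^-6) = 5.22

pH = 5.22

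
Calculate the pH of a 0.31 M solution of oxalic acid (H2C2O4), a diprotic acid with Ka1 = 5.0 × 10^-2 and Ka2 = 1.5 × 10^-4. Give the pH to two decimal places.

pH = 0.99

Since Ka1 ≫ Ka2, the first ionization dominates [H+].
Ka1 = x²/(0.31 − x) = 5.0 × 10^-2
Solving the quadratic: x = (−Ka1 + √(Ka1² + 4·Ka1·C₀))/2 = 1.02 × 10^-1 M
pH = −log(1.02 × 10^-1) = 0.99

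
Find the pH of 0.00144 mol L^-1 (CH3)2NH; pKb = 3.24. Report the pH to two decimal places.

(CH3)2NH + H2O ⇌ (CH3)2NH2+ + OH-
Kb = 10^(−3.24) = 5.75 × 10^-4
From the ICE table, Kb = x²/(0.00144 − x) = 5.75 × 10^-4.
The 5% rule fails; solving x² + Kb·x − Kb·C₀ = 0 exactly:
x = (−Kb + √(Kb² + 4·Kb·C₀))/2 = 6.67 × 10^-4 M
pOH = −log(6.67 × 10^-4) = 3.18; pH = 14.00 − 3.18 = 10.82

pH = 10.82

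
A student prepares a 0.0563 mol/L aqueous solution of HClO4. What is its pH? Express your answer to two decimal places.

HClO4 is a strong acid and dissociates completely, so [H+] = 0.0563 M.
pH = -log(0.0563) = 1.25

pH = 1.25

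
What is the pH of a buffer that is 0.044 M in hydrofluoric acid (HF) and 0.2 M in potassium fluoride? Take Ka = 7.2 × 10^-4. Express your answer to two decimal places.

pKa = −log(7.2 × 10^-4) = 3.143
pH = pKa + log([A⁻]/[HA]) = 3.143 + log(0.2/0.044)
pH = 3.143 + (+0.658) = 3.80

pH = 3.80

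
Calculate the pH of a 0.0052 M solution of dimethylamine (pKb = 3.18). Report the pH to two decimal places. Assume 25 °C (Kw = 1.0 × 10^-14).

pH = 11.19

(CH3)2NH + H2O ⇌ (CH3)2NH2+ + OH-
Kb = 10^(−3.18) = 6.61 × 10^-4
Kb = [OH-]²/(0.0052 − [OH-]) = 6.61 × 10^-4
The 5% rule fails; solving [OH-]² + Kb·[OH-] − Kb·C₀ = 0 exactly:
[OH-] = [−0.000661 + √(0.000661² + 1.37e-05)]/2 = 1.55 × 10^-3 M
pOH = 2.81, so pH = 14.00 − pOH = 11.19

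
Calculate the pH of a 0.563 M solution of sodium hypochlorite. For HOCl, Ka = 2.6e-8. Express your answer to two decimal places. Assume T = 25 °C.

pH = 10.67

OCl- is the conjugate base of the weak acid HOCl.
Kb = Kw/Ka = 1.0×10^-14 / 2.6 × 10^-8 = 3.85 × 10^-7
Kb = [OH-]²/(0.563 − [OH-]) = 3.85 × 10^-7
Assume [OH-] ≪ 0.563: [OH-] ≈ √(3.85 × 10^-7 × 0.563) = 4.66 × 10^-4 M
([OH-]/C₀ = 0.083% < 5%, so the approximation holds.)
pOH = 3.33, so pH = 14.00 − pOH = 10.67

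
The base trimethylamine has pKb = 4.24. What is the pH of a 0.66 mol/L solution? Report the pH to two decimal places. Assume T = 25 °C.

(CH3)3N + H2O ⇌ (CH3)3NH+ + OH-
Kb = 10^(−4.24) = 5.75 × 10^-5
From the ICE table, Kb = [OH-]²/(0.66 − [OH-]) = 5.75 × 10^-5.
Since Kb ≪ C₀, [OH-] ≈ √(Kb·C₀) = 6.16 × 10^-3 M.
Check: 0.93% ionized — well under 5%, approximation valid.
pOH = −log(6.16 × 10^-3) = 2.21; pH = 14.00 − 2.21 = 11.79

pH = 11.79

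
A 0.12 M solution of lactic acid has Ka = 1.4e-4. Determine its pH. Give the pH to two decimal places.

CH3CH(OH)COOH ⇌ CH3CH(OH)COO- + H+
From the ICE table, Ka = [H+]²/(0.12 − [H+]) = 1.4 × 10^-4.
Assume [H+] ≪ 0.12: [H+] ≈ √(1.4 × 10^-4 × 0.12) = 4.10 × 10^-3 M
([H+]/C₀ = 3.4% < 5%, so the approximation holds.)
pH = −log[H+] = −log(4.10 × 10^-3) = 2.39

pH = 2.39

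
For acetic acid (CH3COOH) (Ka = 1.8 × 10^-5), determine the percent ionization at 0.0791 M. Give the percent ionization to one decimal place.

CH3COOH ⇌ CH3COO- + H+; let x = [H+] at equilibrium.
x ≈ √(Ka·C₀) = √(1.8 × 10^-5 × 0.0791) = 1.19 × 10^-3 M
Fraction ionized = 1.19 × 10^-3 / 0.0791 = 0.0150 → 1.5%

1.5%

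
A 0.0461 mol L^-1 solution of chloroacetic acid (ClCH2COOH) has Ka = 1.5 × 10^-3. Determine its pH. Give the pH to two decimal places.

ClCH2COOH ⇌ ClCH2COO- + H+
From the ICE table, Ka = x²/(0.0461 − x) = 1.5 × 10^-3.
x is not negligible relative to C₀; solve x² + 0.0015·x − 6.92e-05 = 0.
x = [−0.0015 + √(0.0015² + 0.000277)]/2 = 7.60 × 10^-3 M
pH = −log(7.60 × 10^-3) = 2.12

pH = 2.12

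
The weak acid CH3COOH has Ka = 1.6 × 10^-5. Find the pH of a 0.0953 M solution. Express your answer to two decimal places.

CH3COOH ⇌ CH3COO- + H+
Let x = [H+] at equilibrium. Ka = x²/(0.0953 − x).
Since Ka ≪ C₀, x ≈ √(Ka·C₀) = 1.23 × 10^-3 M.
Check: 1.3% ionized — well under 5%, approximation valid.
pH = −log[H+] = −log(1.23 × 10^-3) = 2.91

pH = 2.91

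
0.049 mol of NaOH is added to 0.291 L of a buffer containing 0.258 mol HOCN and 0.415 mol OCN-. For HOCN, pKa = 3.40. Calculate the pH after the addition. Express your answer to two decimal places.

pH = 3.75

OH- converts HOCN to OCN-: HOCN → 0.209 mol, OCN- → 0.464 mol.
pH = pKa + log(n_OCN-/n_HOCN) = 3.40 + log(0.464/0.209) = 3.40 + (+0.346)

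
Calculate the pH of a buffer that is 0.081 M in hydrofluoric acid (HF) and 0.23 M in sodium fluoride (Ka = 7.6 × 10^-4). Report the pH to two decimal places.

pH = 3.57

pKa = −log(7.6 × 10^-4) = 3.119
Using pH = pKa + log([base]/[acid]) with [base]/[acid] = 0.23/0.081:
pH = 3.119 + (+0.453) = 3.57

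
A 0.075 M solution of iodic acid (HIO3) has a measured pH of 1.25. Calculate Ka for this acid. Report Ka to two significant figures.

Ka = 1.7 × 10^-1

[H+] = 10^(-1.25) = 5.62 × 10^-2 M
At equilibrium [HA] = 0.075 − 5.62 × 10^-2 = 1.88 × 10^-2 M
Ka = [H+][A-]/[HA] = (5.62 × 10^-2)² / 1.88 × 10^-2 = 1.7 × 10^-1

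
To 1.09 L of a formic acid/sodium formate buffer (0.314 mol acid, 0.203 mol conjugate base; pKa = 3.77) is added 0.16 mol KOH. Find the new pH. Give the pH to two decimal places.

pH = 4.14

OH- converts HCOOH to HCOO-: HCOOH → 0.154 mol, HCOO- → 0.363 mol.
Henderson–Hasselbalch with mole ratio 0.363/0.154: pH = 3.77 + (+0.372)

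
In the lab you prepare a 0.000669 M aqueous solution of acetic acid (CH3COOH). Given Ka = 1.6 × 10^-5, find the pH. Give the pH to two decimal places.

pH = 4.02

CH3COOH ⇌ CH3COO- + H+
Let x = [H+] at equilibrium. Ka = x²/(0.000669 − x).
The 5% rule fails; solving x² + Ka·x − Ka·C₀ = 0 exactly:
x = [−1.6e-05 + √(1.6e-05² + 4.28e-08)]/2 = 9.58 × 10^-5 M
pH = −log[H+] = −log(9.58 × 10^-5) = 4.02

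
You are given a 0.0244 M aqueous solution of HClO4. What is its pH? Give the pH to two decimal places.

pH = 1.61

HClO4 is a strong acid and dissociates completely, so [H+] = 0.0244 M.
pH = -log(0.0244) = 1.61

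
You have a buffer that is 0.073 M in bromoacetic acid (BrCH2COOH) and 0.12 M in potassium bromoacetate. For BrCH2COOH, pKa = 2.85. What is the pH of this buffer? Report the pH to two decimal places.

pH = pKa + log([A⁻]/[HA]) = 2.85 + log(0.12/0.073)
pH = 2.85 + (+0.216) = 3.07

pH = 3.07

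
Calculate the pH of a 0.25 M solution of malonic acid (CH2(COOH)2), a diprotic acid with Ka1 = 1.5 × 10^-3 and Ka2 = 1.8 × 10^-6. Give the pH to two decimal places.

Ka1 ≫ Ka2, so treat the first dissociation as the only significant source of H+.
Ka1 = x²/(0.25 − x) = 1.5 × 10^-3
Solving the quadratic: x = (−Ka1 + √(Ka1² + 4·Ka1·C₀))/2 = 1.86 × 10^-2 M
pH = −log(1.86 × 10^-2) = 1.73

pH = 1.73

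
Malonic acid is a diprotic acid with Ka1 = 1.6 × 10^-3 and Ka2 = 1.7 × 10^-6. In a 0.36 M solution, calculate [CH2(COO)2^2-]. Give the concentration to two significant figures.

1.7 × 10^-6 M

First ionization gives [H+] ≈ [CH2(COOH)COO-] = 2.32 × 10^-2 M.
Second step: Ka2 = [H+][CH2(COO)2^2-]/[CH2(COOH)COO-] ≈ [CH2(COO)2^2-] (since [H+] ≈ [CH2(COOH)COO-]).
So [CH2(COO)2^2-] ≈ Ka2.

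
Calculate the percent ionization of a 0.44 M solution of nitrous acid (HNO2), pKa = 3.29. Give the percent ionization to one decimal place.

3.4%

HNO2 ⇌ NO2- + H+; let x = [H+] at equilibrium.
Ka = 10^(−3.29) = 5.13 × 10^-4
x ≈ √(Ka·C₀) = √(5.13 × 10^-4 × 0.44) = 1.50 × 10^-2 M
Fraction ionized = 1.50 × 10^-2 / 0.44 = 0.0341 → 3.4%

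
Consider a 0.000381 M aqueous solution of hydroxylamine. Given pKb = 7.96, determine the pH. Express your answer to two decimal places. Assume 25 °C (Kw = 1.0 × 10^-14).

pH = 8.31

NH2OH + H2O ⇌ NH3OH+ + OH-
Kb = 10^(−7.96) = 1.10 × 10^-8
From the ICE table, Kb = [OH-]²/(0.000381 − [OH-]) = 1.10 × 10^-8.
Assume [OH-] ≪ 0.000381: [OH-] ≈ √(1.10 × 10^-8 × 0.000381) = 2.05 × 10^-6 M
pOH = −log(2.05 × 10^-6) = 5.69; pH = 14.00 − 5.69 = 8.31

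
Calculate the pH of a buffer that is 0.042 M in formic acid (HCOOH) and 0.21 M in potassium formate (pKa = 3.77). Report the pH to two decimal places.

pH = 4.47

Using pH = pKa + log([base]/[acid]) with [base]/[acid] = 0.21/0.042:
pH = 3.77 + (+0.699) = 4.47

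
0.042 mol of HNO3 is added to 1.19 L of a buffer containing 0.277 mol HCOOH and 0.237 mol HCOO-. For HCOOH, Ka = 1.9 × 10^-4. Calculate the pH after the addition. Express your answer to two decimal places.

pH = 3.51

After neutralization: n(HCOOH) = 0.319 mol, n(HCOO-) = 0.195 mol.
pKa = −log(1.9 × 10^-4) = 3.721
Henderson–Hasselbalch with mole ratio 0.195/0.319: pH = 3.721 + (-0.214)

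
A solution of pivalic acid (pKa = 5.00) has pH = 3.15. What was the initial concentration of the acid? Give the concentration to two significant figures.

[H+] = 10^(-3.15) = 7.08 × 10^-4 M = x
Ka = 10^(−5.00) = 1.00 × 10^-5
Ka = x²/(C₀ − x) ⇒ C₀ = x + x²/Ka
C₀ = 7.08 × 10^-4 + (7.08 × 10^-4)²/(1.00 × 10^-5) = 5.08 × 10^-2 M

C₀ = 5.1 × 10^-2 M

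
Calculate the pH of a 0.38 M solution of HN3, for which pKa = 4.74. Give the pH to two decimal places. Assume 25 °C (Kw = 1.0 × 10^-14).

HN3 ⇌ N3- + H+
Ka = 10^(−4.74) = 1.82 × 10^-5
Ka = x²/(0.38 − x) = 1.82 × 10^-5
Neglecting x in the denominator: x = √(1.82 × 10^-5 × 0.38) = 2.63 × 10^-3 M
Check: 0.69% ionized — well under 5%, approximation valid.
pH = −log[H+] = −log(2.63 × 10^-3) = 2.58

pH = 2.58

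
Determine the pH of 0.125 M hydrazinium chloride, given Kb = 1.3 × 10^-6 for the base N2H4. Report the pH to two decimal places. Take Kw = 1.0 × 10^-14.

N2H5+ is the conjugate acid of the weak base N2H4.
Ka = Kw/Kb = 1.0×10^-14 / 1.3 × 10^-6 = 7.69 × 10^-9
Let x = [H+] at equilibrium. Ka = x²/(0.125 − x).
Assume x ≪ 0.125: x ≈ √(7.69 × 10^-9 × 0.125) = 3.10 × 10^-5 M
pH = −log(3.10 × 10^-5) = 4.51

pH = 4.51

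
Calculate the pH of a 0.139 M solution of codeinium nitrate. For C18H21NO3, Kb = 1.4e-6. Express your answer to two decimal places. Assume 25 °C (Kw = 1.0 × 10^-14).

pH = 4.50

C18H22NO3+ is the conjugate acid of the weak base C18H21NO3.
Ka = Kw/Kb = 1.0×10^-14 / 1.4 × 10^-6 = 7.14 × 10^-9
Ka = [H+]²/(0.139 − [H+]) = 7.14 × 10^-9
Assume [H+] ≪ 0.139: [H+] ≈ √(7.14 × 10^-9 × 0.139) = 3.15 × 10^-5 M
([H+]/C₀ = 0.023% < 5%, so the approximation holds.)
pH = −log[H+] = −log(3.15 × 10^-5) = 4.50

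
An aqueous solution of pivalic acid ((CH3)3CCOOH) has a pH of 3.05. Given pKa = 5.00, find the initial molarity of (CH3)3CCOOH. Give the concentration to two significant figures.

C₀ = 8.0 × 10^-2 M

[H+] = 10^(-3.05) = 8.91 × 10^-4 M = x
Ka = 10^(−5.00) = 1.00 × 10^-5
Ka = x²/(C₀ − x) ⇒ C₀ = x + x²/Ka
C₀ = 8.91 × 10^-4 + (8.91 × 10^-4)²/(1.00 × 10^-5) = 8.03 × 10^-2 M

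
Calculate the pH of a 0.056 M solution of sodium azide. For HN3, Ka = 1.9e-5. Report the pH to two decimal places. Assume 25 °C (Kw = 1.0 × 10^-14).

pH = 8.73

N3- is the conjugate base of the weak acid HN3.
Kb = Kw/Ka = 1.0×10^-14 / 1.9 × 10^-5 = 5.26 × 10^-10
Kb = x²/(0.056 − x) = 5.26 × 10^-10
Neglecting x in the denominator: x = √(5.26 × 10^-10 × 0.056) = 5.43 × 10^-6 M
Check: 0.0097% ionized — well under 5%, approximation valid.
pOH = −log(5.43 × 10^-6) = 5.27; pH = 14.00 − 5.27 = 8.73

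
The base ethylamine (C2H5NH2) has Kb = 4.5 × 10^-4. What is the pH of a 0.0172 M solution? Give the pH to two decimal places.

C2H5NH2 + H2O ⇌ C2H5NH3+ + OH-
From the ICE table, Kb = x²/(0.0172 − x) = 4.5 × 10^-4.
x is not negligible relative to C₀; solve x² + 0.00045·x − 7.74e-06 = 0.
x = (−Kb + √(Kb² + 4·Kb·C₀))/2 = 2.57 × 10^-3 M
pOH = −log(2.57 × 10^-3) = 2.59; pH = 14.00 − 2.59 = 11.41

pH = 11.41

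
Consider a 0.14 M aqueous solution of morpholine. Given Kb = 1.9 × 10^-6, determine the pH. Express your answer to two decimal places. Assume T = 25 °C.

pH = 10.71

C4H8ONH + H2O ⇌ C4H8ONH2+ + OH-
From the ICE table, Kb = x²/(0.14 − x) = 1.9 × 10^-6.
Neglecting x in the denominator: x = √(1.9 × 10^-6 × 0.14) = 5.16 × 10^-4 M
(x/C₀ = 0.37% < 5%, so the approximation holds.)
pOH = 3.29, so pH = 14.00 − pOH = 10.71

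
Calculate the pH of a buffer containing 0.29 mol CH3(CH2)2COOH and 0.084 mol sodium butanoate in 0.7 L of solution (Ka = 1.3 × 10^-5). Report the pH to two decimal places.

pH = 4.35

pKa = −log(1.3 × 10^-5) = 4.886
Using pH = pKa + log([base]/[acid]) with [base]/[acid] = 0.084/0.29:
pH = 4.886 + (-0.538) = 4.35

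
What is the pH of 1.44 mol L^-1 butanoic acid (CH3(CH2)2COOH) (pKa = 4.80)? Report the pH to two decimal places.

pH = 2.32

CH3(CH2)2COOH ⇌ CH3(CH2)2COO- + H+
Ka = 10^(−4.80) = 1.58 × 10^-5
From the ICE table, Ka = [H+]²/(1.44 − [H+]) = 1.58 × 10^-5.
Since Ka ≪ C₀, [H+] ≈ √(Ka·C₀) = 4.77 × 10^-3 M.
pH = −log(4.77 × 10^-3) = 2.32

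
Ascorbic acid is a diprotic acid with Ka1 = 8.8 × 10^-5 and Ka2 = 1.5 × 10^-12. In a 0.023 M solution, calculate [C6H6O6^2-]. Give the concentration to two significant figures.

First ionization gives [H+] ≈ [HC6H6O6-] = 1.38 × 10^-3 M.
Second step: Ka2 = [H+][C6H6O6^2-]/[HC6H6O6-] ≈ [C6H6O6^2-] (since [H+] ≈ [HC6H6O6-]).
So [C6H6O6^2-] ≈ Ka2.

1.5 × 10^-12 M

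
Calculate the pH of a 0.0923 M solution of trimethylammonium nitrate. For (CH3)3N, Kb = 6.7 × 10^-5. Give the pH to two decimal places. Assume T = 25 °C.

pH = 5.43

(CH3)3NH+ is the conjugate acid of the weak base (CH3)3N.
Ka = Kw/Kb = 1.0×10^-14 / 6.7 × 10^-5 = 1.49 × 10^-10
From the ICE table, Ka = [H+]²/(0.0923 − [H+]) = 1.49 × 10^-10.
Neglecting [H+] in the denominator: [H+] = √(1.49 × 10^-10 × 0.0923) = 3.71 × 10^-6 M
pH = −log[H+] = −log(3.71 × 10^-6) = 5.43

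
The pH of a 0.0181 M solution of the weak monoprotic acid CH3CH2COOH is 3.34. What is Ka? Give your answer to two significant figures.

[H+] = 10^(-3.34) = 4.57 × 10^-4 M
At equilibrium [HA] = 0.0181 − 4.57 × 10^-4 = 1.76 × 10^-2 M
Ka = [H+][A-]/[HA] = (4.57 × 10^-4)² / 1.76 × 10^-2 = 1.2 × 10^-5

Ka = 1.2 × 10^-5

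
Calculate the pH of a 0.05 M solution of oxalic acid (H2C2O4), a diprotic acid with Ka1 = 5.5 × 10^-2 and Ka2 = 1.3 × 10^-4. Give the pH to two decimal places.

Since Ka1 ≫ Ka2, the first ionization dominates [H+].
Ka1 = x²/(0.05 − x) = 5.5 × 10^-2
Solving the quadratic: x = (−Ka1 + √(Ka1² + 4·Ka1·C₀))/2 = 3.17 × 10^-2 M
pH = −log(3.17 × 10^-2) = 1.50

pH = 1.50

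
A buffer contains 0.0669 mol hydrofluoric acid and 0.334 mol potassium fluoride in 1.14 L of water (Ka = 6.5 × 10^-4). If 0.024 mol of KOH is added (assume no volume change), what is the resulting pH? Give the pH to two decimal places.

pH = 4.11

OH- converts HF to F-: HF → 0.0429 mol, F- → 0.358 mol.
pKa = −log(6.5 × 10^-4) = 3.187
pH = pKa + log(n_F-/n_HF) = 3.187 + log(0.358/0.0429) = 3.187 + (+0.921)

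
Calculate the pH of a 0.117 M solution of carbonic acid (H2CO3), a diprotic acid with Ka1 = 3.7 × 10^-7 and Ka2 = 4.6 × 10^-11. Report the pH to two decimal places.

Since Ka1 ≫ Ka2, the first ionization dominates [H+].
Ka1 = x²/(0.117 − x) = 3.7 × 10^-7
x ≈ √(3.7 × 10^-7 × 0.117) = 2.08 × 10^-4 M
pH = −log(2.08 × 10^-4) = 3.68

pH = 3.68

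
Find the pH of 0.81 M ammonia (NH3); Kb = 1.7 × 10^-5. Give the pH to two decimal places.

NH3 + H2O ⇌ NH4+ + OH-
From the ICE table, Kb = x²/(0.81 − x) = 1.7 × 10^-5.
Since Kb ≪ C₀, x ≈ √(Kb·C₀) = 3.71 × 10^-3 M.
(x/C₀ = 0.46% < 5%, so the approximation holds.)
pOH = 2.43, so pH = 14.00 − pOH = 11.57

pH = 11.57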